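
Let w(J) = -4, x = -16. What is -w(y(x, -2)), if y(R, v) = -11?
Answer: 4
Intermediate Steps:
-w(y(x, -2)) = -1*(-4) = 4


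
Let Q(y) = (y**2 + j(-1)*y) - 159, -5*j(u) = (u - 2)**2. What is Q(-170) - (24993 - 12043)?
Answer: 16097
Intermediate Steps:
j(u) = -(-2 + u)**2/5 (j(u) = -(u - 2)**2/5 = -(-2 + u)**2/5)
Q(y) = -159 + y**2 - 9*y/5 (Q(y) = (y**2 + (-(-2 - 1)**2/5)*y) - 159 = (y**2 + (-1/5*(-3)**2)*y) - 159 = (y**2 + (-1/5*9)*y) - 159 = (y**2 - 9*y/5) - 159 = -159 + y**2 - 9*y/5)
Q(-170) - (24993 - 12043) = (-159 + (-170)**2 - 9/5*(-170)) - (24993 - 12043) = (-159 + 28900 + 306) - 1*12950 = 29047 - 12950 = 16097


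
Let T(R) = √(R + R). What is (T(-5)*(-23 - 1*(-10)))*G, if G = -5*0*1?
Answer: 0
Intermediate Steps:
G = 0 (G = 0*1 = 0)
T(R) = √2*√R (T(R) = √(2*R) = √2*√R)
(T(-5)*(-23 - 1*(-10)))*G = ((√2*√(-5))*(-23 - 1*(-10)))*0 = ((√2*(I*√5))*(-23 + 10))*0 = ((I*√10)*(-13))*0 = -13*I*√10*0 = 0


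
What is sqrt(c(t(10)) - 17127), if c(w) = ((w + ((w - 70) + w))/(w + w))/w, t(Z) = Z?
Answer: 2*I*sqrt(107045)/5 ≈ 130.87*I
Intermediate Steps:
c(w) = (-70 + 3*w)/(2*w**2) (c(w) = ((w + ((-70 + w) + w))/((2*w)))/w = ((w + (-70 + 2*w))*(1/(2*w)))/w = ((-70 + 3*w)*(1/(2*w)))/w = ((-70 + 3*w)/(2*w))/w = (-70 + 3*w)/(2*w**2))
sqrt(c(t(10)) - 17127) = sqrt((1/2)*(-70 + 3*10)/10**2 - 17127) = sqrt((1/2)*(1/100)*(-70 + 30) - 17127) = sqrt((1/2)*(1/100)*(-40) - 17127) = sqrt(-1/5 - 17127) = sqrt(-85636/5) = 2*I*sqrt(107045)/5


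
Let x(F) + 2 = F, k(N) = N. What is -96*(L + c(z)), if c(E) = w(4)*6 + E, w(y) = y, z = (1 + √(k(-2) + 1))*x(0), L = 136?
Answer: -15168 + 192*I ≈ -15168.0 + 192.0*I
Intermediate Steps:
x(F) = -2 + F
z = -2 - 2*I (z = (1 + √(-2 + 1))*(-2 + 0) = (1 + √(-1))*(-2) = (1 + I)*(-2) = -2 - 2*I ≈ -2.0 - 2.0*I)
c(E) = 24 + E (c(E) = 4*6 + E = 24 + E)
-96*(L + c(z)) = -96*(136 + (24 + (-2 - 2*I))) = -96*(136 + (22 - 2*I)) = -96*(158 - 2*I) = -15168 + 192*I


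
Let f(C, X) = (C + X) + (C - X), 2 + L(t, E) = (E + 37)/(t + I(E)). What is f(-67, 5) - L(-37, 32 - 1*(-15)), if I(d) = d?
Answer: -702/5 ≈ -140.40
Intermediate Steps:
L(t, E) = -2 + (37 + E)/(E + t) (L(t, E) = -2 + (E + 37)/(t + E) = -2 + (37 + E)/(E + t))
f(C, X) = 2*C
f(-67, 5) - L(-37, 32 - 1*(-15)) = 2*(-67) - (37 - (32 - 1*(-15)) - 2*(-37))/((32 - 1*(-15)) - 37) = -134 - (37 - (32 + 15) + 74)/((32 + 15) - 37) = -134 - (37 - 1*47 + 74)/(47 - 37) = -134 - (37 - 47 + 74)/10 = -134 - 64/10 = -134 - 1*32/5 = -134 - 32/5 = -702/5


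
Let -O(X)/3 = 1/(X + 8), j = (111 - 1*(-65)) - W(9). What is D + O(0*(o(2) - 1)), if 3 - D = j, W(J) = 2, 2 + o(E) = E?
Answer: -1371/8 ≈ -171.38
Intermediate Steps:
o(E) = -2 + E
j = 174 (j = (111 - 1*(-65)) - 1*2 = (111 + 65) - 2 = 176 - 2 = 174)
O(X) = -3/(8 + X) (O(X) = -3/(X + 8) = -3/(8 + X))
D = -171 (D = 3 - 1*174 = 3 - 174 = -171)
D + O(0*(o(2) - 1)) = -171 - 3/(8 + 0*((-2 + 2) - 1)) = -171 - 3/(8 + 0*(0 - 1)) = -171 - 3/(8 + 0*(-1)) = -171 - 3/(8 + 0) = -171 - 3/8 = -1371/8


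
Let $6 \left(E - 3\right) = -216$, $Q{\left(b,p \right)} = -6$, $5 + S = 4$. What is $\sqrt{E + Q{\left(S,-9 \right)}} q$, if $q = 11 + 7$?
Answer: $18 i \sqrt{39} \approx 112.41 i$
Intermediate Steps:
$S = -1$ ($S = -5 + 4 = -1$)
$E = -33$ ($E = 3 + \frac{1}{6} \left(-216\right) = 3 - 36 = -33$)
$q = 18$
$\sqrt{E + Q{\left(S,-9 \right)}} q = \sqrt{-33 - 6} \cdot 18 = \sqrt{-39} \cdot 18 = i \sqrt{39} \cdot 18 = 18 i \sqrt{39}$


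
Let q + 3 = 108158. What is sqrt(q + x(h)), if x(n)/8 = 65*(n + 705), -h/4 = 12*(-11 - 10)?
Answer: sqrt(998915) ≈ 999.46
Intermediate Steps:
q = 108155 (q = -3 + 108158 = 108155)
h = 1008 (h = -48*(-11 - 10) = -48*(-21) = -4*(-252) = 1008)
x(n) = 366600 + 520*n (x(n) = 8*(65*(n + 705)) = 8*(65*(705 + n)) = 8*(45825 + 65*n) = 366600 + 520*n)
sqrt(q + x(h)) = sqrt(108155 + (366600 + 520*1008)) = sqrt(108155 + (366600 + 524160)) = sqrt(108155 + 890760) = sqrt(998915)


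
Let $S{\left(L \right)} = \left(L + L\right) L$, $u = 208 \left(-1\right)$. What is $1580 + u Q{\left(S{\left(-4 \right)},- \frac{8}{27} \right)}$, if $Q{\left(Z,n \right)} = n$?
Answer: $\frac{44324}{27} \approx 1641.6$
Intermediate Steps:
$u = -208$
$S{\left(L \right)} = 2 L^{2}$ ($S{\left(L \right)} = 2 L L = 2 L^{2}$)
$1580 + u Q{\left(S{\left(-4 \right)},- \frac{8}{27} \right)} = 1580 - 208 \left(- \frac{8}{27}\right) = 1580 - 208 \left(\left(-8\right) \frac{1}{27}\right) = 1580 - - \frac{1664}{27} = 1580 + \frac{1664}{27} = \frac{44324}{27}$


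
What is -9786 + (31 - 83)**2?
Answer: -7082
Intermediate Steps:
-9786 + (31 - 83)**2 = -9786 + (-52)**2 = -9786 + 2704 = -7082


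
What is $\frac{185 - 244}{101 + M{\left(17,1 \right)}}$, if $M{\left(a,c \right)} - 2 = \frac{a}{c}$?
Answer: $- \frac{59}{120} \approx -0.49167$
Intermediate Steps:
$M{\left(a,c \right)} = 2 + \frac{a}{c}$
$\frac{185 - 244}{101 + M{\left(17,1 \right)}} = \frac{185 - 244}{101 + \left(2 + \frac{17}{1}\right)} = - \frac{59}{101 + \left(2 + 17 \cdot 1\right)} = - \frac{59}{101 + \left(2 + 17\right)} = - \frac{59}{101 + 19} = - \frac{59}{120}$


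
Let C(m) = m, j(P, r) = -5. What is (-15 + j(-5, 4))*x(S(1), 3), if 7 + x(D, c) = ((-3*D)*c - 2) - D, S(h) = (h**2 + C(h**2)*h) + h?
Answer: 780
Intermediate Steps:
S(h) = h + h**2 + h**3 (S(h) = (h**2 + h**2*h) + h = (h**2 + h**3) + h = h + h**2 + h**3)
x(D, c) = -9 - D - 3*D*c (x(D, c) = -7 + (((-3*D)*c - 2) - D) = -7 + ((-3*D*c - 2) - D) = -7 + ((-2 - 3*D*c) - D) = -7 + (-2 - D - 3*D*c) = -9 - D - 3*D*c)
(-15 + j(-5, 4))*x(S(1), 3) = (-15 - 5)*(-9 - (1 + 1 + 1**2) - 3*1*(1 + 1 + 1**2)*3) = -20*(-9 - (1 + 1 + 1) - 3*1*(1 + 1 + 1)*3) = -20*(-9 - 3 - 3*1*3*3) = -20*(-9 - 1*3 - 3*3*3) = -20*(-9 - 3 - 27) = -20*(-39) = 780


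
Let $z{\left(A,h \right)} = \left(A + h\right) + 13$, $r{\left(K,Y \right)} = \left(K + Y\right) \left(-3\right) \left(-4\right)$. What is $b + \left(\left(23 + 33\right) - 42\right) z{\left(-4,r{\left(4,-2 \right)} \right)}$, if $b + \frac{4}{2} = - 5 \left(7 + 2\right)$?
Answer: $415$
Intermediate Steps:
$r{\left(K,Y \right)} = 12 K + 12 Y$ ($r{\left(K,Y \right)} = \left(- 3 K - 3 Y\right) \left(-4\right) = 12 K + 12 Y$)
$z{\left(A,h \right)} = 13 + A + h$
$b = -47$ ($b = -2 - 5 \left(7 + 2\right) = -2 - 45 = -47$)
$b + \left(\left(23 + 33\right) - 42\right) z{\left(-4,r{\left(4,-2 \right)} \right)} = -47 + \left(\left(23 + 33\right) - 42\right) \left(13 - 4 + \left(12 \cdot 4 + 12 \left(-2\right)\right)\right) = -47 + \left(56 - 42\right) \left(13 - 4 + \left(48 - 24\right)\right) = -47 + 14 \left(13 - 4 + 24\right) = -47 + 14 \cdot 33 = -47 + 462 = 415$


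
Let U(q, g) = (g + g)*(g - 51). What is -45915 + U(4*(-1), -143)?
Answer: 9569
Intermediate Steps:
U(q, g) = 2*g*(-51 + g) (U(q, g) = (2*g)*(-51 + g) = 2*g*(-51 + g))
-45915 + U(4*(-1), -143) = -45915 + 2*(-143)*(-51 - 143) = -45915 + 2*(-143)*(-194) = -45915 + 55484 = 9569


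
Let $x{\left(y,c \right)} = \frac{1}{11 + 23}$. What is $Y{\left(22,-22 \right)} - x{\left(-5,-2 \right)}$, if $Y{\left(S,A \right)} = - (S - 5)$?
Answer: $- \frac{579}{34} \approx -17.029$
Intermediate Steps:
$x{\left(y,c \right)} = \frac{1}{34}$
$Y{\left(S,A \right)} = 5 - S$ ($Y{\left(S,A \right)} = - (-5 + S) = 5 - S$)
$Y{\left(22,-22 \right)} - x{\left(-5,-2 \right)} = \left(5 - 22\right) - \frac{1}{34} = -17 - \frac{1}{34} = - \frac{579}{34}$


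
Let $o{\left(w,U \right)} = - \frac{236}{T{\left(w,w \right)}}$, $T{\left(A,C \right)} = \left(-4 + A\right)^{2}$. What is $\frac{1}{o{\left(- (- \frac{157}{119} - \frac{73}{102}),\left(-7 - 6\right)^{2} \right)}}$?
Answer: $- \frac{1968409}{120311856} \approx -0.016361$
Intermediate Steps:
$o{\left(w,U \right)} = - \frac{236}{\left(-4 + w\right)^{2}}$
$\frac{1}{o{\left(- (- \frac{157}{119} - \frac{73}{102}),\left(-7 - 6\right)^{2} \right)}} = \frac{1}{\left(-236\right) \frac{1}{\left(-4 - \left(- \frac{157}{119} - \frac{73}{102}\right)\right)^{2}}} = \frac{1}{\left(-236\right) \frac{1}{\left(-4 - - \frac{1453}{714}\right)^{2}}} = \frac{1}{\left(-236\right) \frac{1}{\left(-4 + \frac{1453}{714}\right)^{2}}} = \frac{1}{\left(-236\right) \frac{1}{\frac{1968409}{509796}}} = \frac{1}{\left(-236\right) \frac{509796}{1968409}} = \frac{1}{- \frac{120311856}{1968409}} = - \frac{1968409}{120311856}$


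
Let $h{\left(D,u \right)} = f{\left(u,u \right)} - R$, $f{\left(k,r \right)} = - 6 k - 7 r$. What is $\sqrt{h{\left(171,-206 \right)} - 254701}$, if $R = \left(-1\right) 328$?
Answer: $i \sqrt{251695} \approx 501.69 i$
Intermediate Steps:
$f{\left(k,r \right)} = - 7 r - 6 k$
$R = -328$
$h{\left(D,u \right)} = 328 - 13 u$ ($h{\left(D,u \right)} = \left(- 7 u - 6 u\right) - -328 = - 13 u + 328 = 328 - 13 u$)
$\sqrt{h{\left(171,-206 \right)} - 254701} = \sqrt{\left(328 - -2678\right) - 254701} = \sqrt{\left(328 + 2678\right) - 254701} = \sqrt{3006 - 254701} = \sqrt{-251695} = i \sqrt{251695}$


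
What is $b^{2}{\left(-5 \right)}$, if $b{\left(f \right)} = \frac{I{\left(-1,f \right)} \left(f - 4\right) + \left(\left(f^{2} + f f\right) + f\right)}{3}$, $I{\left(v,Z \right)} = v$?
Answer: $324$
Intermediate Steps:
$b{\left(f \right)} = \frac{4}{3} + \frac{2 f^{2}}{3}$ ($b{\left(f \right)} = \frac{- (f - 4) + \left(\left(f^{2} + f f\right) + f\right)}{3} = \left(- (-4 + f) + \left(\left(f^{2} + f^{2}\right) + f\right)\right) \frac{1}{3} = \left(\left(4 - f\right) + \left(2 f^{2} + f\right)\right) \frac{1}{3} = \left(\left(4 - f\right) + \left(f + 2 f^{2}\right)\right) \frac{1}{3} = \left(4 + 2 f^{2}\right) \frac{1}{3} = \frac{4}{3} + \frac{2 f^{2}}{3}$)
$b^{2}{\left(-5 \right)} = \left(\frac{4}{3} + \frac{2 \left(-5\right)^{2}}{3}\right)^{2} = \left(\frac{4}{3} + \frac{2}{3} \cdot 25\right)^{2} = \left(\frac{4}{3} + \frac{50}{3}\right)^{2} = 18^{2} = 324$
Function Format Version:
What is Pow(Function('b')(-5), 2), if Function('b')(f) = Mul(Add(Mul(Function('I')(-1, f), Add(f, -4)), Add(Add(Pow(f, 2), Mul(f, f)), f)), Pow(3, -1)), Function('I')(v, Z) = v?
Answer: 324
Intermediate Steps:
Function('b')(f) = Add(Rational(4, 3), Mul(Rational(2, 3), Pow(f, 2))) (Function('b')(f) = Mul(Add(Mul(-1, Add(f, -4)), Add(Add(Pow(f, 2), Mul(f, f)), f)), Pow(3, -1)) = Mul(Add(Mul(-1, Add(-4, f)), Add(Add(Pow(f, 2), Pow(f, 2)), f)), Rational(1, 3)) = Mul(Add(Add(4, Mul(-1, f)), Add(Mul(2, Pow(f, 2)), f)), Rational(1, 3)) = Mul(Add(Add(4, Mul(-1, f)), Add(f, Mul(2, Pow(f, 2)))), Rational(1, 3)) = Mul(Add(4, Mul(2, Pow(f, 2))), Rational(1, 3)) = Add(Rational(4, 3), Mul(Rational(2, 3), Pow(f, 2))))
Pow(Function('b')(-5), 2) = Pow(Add(Rational(4, 3), Mul(Rational(2, 3), Pow(-5, 2))), 2) = Pow(Add(Rational(4, 3), Mul(Rational(2, 3), 25)), 2) = Pow(Add(Rational(4, 3), Rational(50, 3)), 2) = Pow(18, 2) = 324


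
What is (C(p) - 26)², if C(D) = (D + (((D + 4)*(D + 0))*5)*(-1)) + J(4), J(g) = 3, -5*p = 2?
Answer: 6561/25 ≈ 262.44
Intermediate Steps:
p = -⅖ (p = -⅕*2 = -⅖ ≈ -0.40000)
C(D) = 3 + D - 5*D*(4 + D) (C(D) = (D + (((D + 4)*(D + 0))*5)*(-1)) + 3 = (D + (((4 + D)*D)*5)*(-1)) + 3 = (D + ((D*(4 + D))*5)*(-1)) + 3 = (D + (5*D*(4 + D))*(-1)) + 3 = (D - 5*D*(4 + D)) + 3 = 3 + D - 5*D*(4 + D))
(C(p) - 26)² = ((3 - 19*(-⅖) - 5*(-⅖)²) - 26)² = ((3 + 38/5 - 5*4/25) - 26)² = ((3 + 38/5 - ⅘) - 26)² = (49/5 - 26)² = (-81/5)² = 6561/25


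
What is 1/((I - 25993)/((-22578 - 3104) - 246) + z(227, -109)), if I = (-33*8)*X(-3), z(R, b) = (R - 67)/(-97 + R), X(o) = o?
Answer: 337064/742461 ≈ 0.45398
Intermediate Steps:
z(R, b) = (-67 + R)/(-97 + R)
I = 792 (I = -33*8*(-3) = -264*(-3) = 792)
1/((I - 25993)/((-22578 - 3104) - 246) + z(227, -109)) = 1/((792 - 25993)/((-22578 - 3104) - 246) + (-67 + 227)/(-97 + 227)) = 1/(-25201/(-25682 - 246) + 160/130) = 1/(-25201/(-25928) + (1/130)*160) = 1/(-25201*(-1/25928) + 16/13) = 1/(25201/25928 + 16/13) = 1/(742461/337064) = 337064/742461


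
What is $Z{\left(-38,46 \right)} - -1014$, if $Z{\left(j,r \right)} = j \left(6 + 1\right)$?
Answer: $748$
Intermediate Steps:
$Z{\left(j,r \right)} = 7 j$ ($Z{\left(j,r \right)} = j 7 = 7 j$)
$Z{\left(-38,46 \right)} - -1014 = 7 \left(-38\right) - -1014 = -266 + 1014 = 748$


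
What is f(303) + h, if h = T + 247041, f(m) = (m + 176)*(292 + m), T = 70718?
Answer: 602764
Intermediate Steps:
f(m) = (176 + m)*(292 + m)
h = 317759 (h = 70718 + 247041 = 317759)
f(303) + h = (51392 + 303**2 + 468*303) + 317759 = (51392 + 91809 + 141804) + 317759 = 285005 + 317759 = 602764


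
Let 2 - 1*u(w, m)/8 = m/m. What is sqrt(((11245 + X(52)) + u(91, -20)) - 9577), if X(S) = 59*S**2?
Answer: 2*sqrt(40303) ≈ 401.51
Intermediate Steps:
u(w, m) = 8 (u(w, m) = 16 - 8*m/m = 16 - 8*1 = 16 - 8 = 8)
sqrt(((11245 + X(52)) + u(91, -20)) - 9577) = sqrt(((11245 + 59*52**2) + 8) - 9577) = sqrt(((11245 + 59*2704) + 8) - 9577) = sqrt(((11245 + 159536) + 8) - 9577) = sqrt((170781 + 8) - 9577) = sqrt(170789 - 9577) = sqrt(161212) = 2*sqrt(40303)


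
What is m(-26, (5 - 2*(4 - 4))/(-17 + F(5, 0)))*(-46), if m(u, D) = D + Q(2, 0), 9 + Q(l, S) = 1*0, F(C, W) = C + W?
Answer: 2599/6 ≈ 433.17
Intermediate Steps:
Q(l, S) = -9 (Q(l, S) = -9 + 1*0 = -9 + 0 = -9)
m(u, D) = -9 + D (m(u, D) = D - 9 = -9 + D)
m(-26, (5 - 2*(4 - 4))/(-17 + F(5, 0)))*(-46) = (-9 + (5 - 2*(4 - 4))/(-17 + (5 + 0)))*(-46) = (-9 + (5 - 2*0)/(-17 + 5))*(-46) = (-9 + (5 + 0)/(-12))*(-46) = (-9 + 5*(-1/12))*(-46) = (-9 - 5/12)*(-46) = -113/12*(-46) = 2599/6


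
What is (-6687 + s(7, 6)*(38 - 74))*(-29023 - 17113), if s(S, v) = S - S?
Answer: 308511432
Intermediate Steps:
s(S, v) = 0
(-6687 + s(7, 6)*(38 - 74))*(-29023 - 17113) = (-6687 + 0*(38 - 74))*(-29023 - 17113) = (-6687 + 0*(-36))*(-46136) = (-6687 + 0)*(-46136) = -6687*(-46136) = 308511432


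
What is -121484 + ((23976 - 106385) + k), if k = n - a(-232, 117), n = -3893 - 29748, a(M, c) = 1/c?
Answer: -27791479/117 ≈ -2.3753e+5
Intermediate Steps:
n = -33641
k = -3935998/117 (k = -33641 - 1/117 = -3935998/117 ≈ -33641.)
-121484 + ((23976 - 106385) + k) = -121484 + ((23976 - 106385) - 3935998/117) = -121484 + (-82409 - 3935998/117) = -121484 - 13577851/117 = -27791479/117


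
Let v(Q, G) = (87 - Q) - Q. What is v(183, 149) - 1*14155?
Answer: -14434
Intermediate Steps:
v(Q, G) = 87 - 2*Q
v(183, 149) - 1*14155 = (87 - 2*183) - 1*14155 = (87 - 366) - 14155 = -279 - 14155 = -14434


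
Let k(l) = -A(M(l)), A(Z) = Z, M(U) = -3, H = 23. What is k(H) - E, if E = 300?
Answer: -297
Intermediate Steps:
k(l) = 3 (k(l) = -1*(-3) = 3)
k(H) - E = 3 - 1*300 = 3 - 300 = -297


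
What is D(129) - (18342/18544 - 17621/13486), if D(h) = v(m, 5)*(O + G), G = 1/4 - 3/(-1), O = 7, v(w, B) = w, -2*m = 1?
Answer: -150284857/31260548 ≈ -4.8075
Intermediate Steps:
m = -½ (m = -½*1 = -½ ≈ -0.50000)
G = 13/4 (G = 1*(¼) - 3*(-1) = ¼ + 3 = 13/4 ≈ 3.2500)
D(h) = -41/8 (D(h) = -(7 + 13/4)/2 = -½*41/4 = -41/8)
D(129) - (18342/18544 - 17621/13486) = -41/8 - (18342/18544 - 17621/13486) = -41/8 - (18342*(1/18544) - 17621*1/13486) = -41/8 - (9171/9272 - 17621/13486) = -41/8 - 1*(-19850903/62521096) = -41/8 + 19850903/62521096 = -150284857/31260548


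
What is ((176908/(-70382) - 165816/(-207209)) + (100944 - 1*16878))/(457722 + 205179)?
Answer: 612987692828624/4833802444997019 ≈ 0.12681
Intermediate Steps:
((176908/(-70382) - 165816/(-207209)) + (100944 - 1*16878))/(457722 + 205179) = ((176908*(-1/70382) - 165816*(-1/207209)) + (100944 - 16878))/662901 = ((-88454/35191 + 165816/207209) + 84066)*(1/662901) = (-12493234030/7291891919 + 84066)*(1/662901) = (612987692828624/7291891919)*(1/662901) = 612987692828624/4833802444997019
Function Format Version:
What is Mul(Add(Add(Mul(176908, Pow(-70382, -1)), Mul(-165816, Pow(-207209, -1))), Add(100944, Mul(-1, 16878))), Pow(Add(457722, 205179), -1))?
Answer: Rational(612987692828624, 4833802444997019) ≈ 0.12681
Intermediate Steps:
Mul(Add(Add(Mul(176908, Pow(-70382, -1)), Mul(-165816, Pow(-207209, -1))), Add(100944, Mul(-1, 16878))), Pow(Add(457722, 205179), -1)) = Mul(Add(Add(Mul(176908, Rational(-1, 70382)), Mul(-165816, Rational(-1, 207209))), Add(100944, -16878)), Pow(662901, -1)) = Mul(Add(Add(Rational(-88454, 35191), Rational(165816, 207209)), 84066), Rational(1, 662901)) = Mul(Add(Rational(-12493234030, 7291891919), 84066), Rational(1, 662901)) = Mul(Rational(612987692828624, 7291891919), Rational(1, 662901)) = Rational(612987692828624, 4833802444997019)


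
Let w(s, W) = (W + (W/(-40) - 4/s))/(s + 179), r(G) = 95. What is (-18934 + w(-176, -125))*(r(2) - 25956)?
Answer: 11776861949/24 ≈ 4.9070e+8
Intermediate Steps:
w(s, W) = (-4/s + 39*W/40)/(179 + s) (w(s, W) = (W + (W*(-1/40) - 4/s))/(179 + s) = (W + (-W/40 - 4/s))/(179 + s) = (W + (-4/s - W/40))/(179 + s) = (-4/s + 39*W/40)/(179 + s))
(-18934 + w(-176, -125))*(r(2) - 25956) = (-18934 + (1/40)*(-160 + 39*(-125)*(-176))/(-176*(179 - 176)))*(95 - 25956) = (-18934 + (1/40)*(-1/176)*(-160 + 858000)/3)*(-25861) = (-18934 + (1/40)*(-1/176)*(⅓)*857840)*(-25861) = (-18934 - 10723/264)*(-25861) = -5009299/264*(-25861) = 11776861949/24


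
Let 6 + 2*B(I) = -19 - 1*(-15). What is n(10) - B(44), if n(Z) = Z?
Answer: 15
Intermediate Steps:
B(I) = -5 (B(I) = -3 + (-19 - 1*(-15))/2 = -3 + (-19 + 15)/2 = -3 + (½)*(-4) = -3 - 2 = -5)
n(10) - B(44) = 10 - 1*(-5) = 10 + 5 = 15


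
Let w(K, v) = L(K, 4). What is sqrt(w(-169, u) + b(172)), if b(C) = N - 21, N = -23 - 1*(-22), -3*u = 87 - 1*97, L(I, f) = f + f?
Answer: I*sqrt(14) ≈ 3.7417*I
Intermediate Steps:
L(I, f) = 2*f
u = 10/3 (u = -(87 - 1*97)/3 = -(87 - 97)/3 = -1/3*(-10) = 10/3 ≈ 3.3333)
N = -1 (N = -23 + 22 = -1)
w(K, v) = 8 (w(K, v) = 2*4 = 8)
b(C) = -22 (b(C) = -1 - 21 = -22)
sqrt(w(-169, u) + b(172)) = sqrt(8 - 22) = sqrt(-14) = I*sqrt(14)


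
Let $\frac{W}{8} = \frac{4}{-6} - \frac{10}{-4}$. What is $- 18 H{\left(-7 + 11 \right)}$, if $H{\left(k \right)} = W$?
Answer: $-264$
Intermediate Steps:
$W = \frac{44}{3}$ ($W = 8 \left(\frac{4}{-6} - \frac{10}{-4}\right) = 8 \left(4 \left(- \frac{1}{6}\right) - - \frac{5}{2}\right) = 8 \left(- \frac{2}{3} + \frac{5}{2}\right) = 8 \cdot \frac{11}{6} = \frac{44}{3} \approx 14.667$)
$H{\left(k \right)} = \frac{44}{3}$
$- 18 H{\left(-7 + 11 \right)} = \left(-18\right) \frac{44}{3} = -264$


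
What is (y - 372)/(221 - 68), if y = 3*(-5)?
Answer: -43/17 ≈ -2.5294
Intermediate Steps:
y = -15
(y - 372)/(221 - 68) = (-15 - 372)/(221 - 68) = -387/153 = -387*1/153 = -43/17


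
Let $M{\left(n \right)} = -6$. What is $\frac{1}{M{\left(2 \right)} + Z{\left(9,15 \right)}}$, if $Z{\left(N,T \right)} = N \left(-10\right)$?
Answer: $- \frac{1}{96} \approx -0.010417$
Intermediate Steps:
$Z{\left(N,T \right)} = - 10 N$
$\frac{1}{M{\left(2 \right)} + Z{\left(9,15 \right)}} = \frac{1}{-6 - 90} = \frac{1}{-96} = - \frac{1}{96}$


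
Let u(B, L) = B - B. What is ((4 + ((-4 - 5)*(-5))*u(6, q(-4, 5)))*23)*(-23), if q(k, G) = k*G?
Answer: -2116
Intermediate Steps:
q(k, G) = G*k
u(B, L) = 0
((4 + ((-4 - 5)*(-5))*u(6, q(-4, 5)))*23)*(-23) = ((4 + ((-4 - 5)*(-5))*0)*23)*(-23) = ((4 - 9*(-5)*0)*23)*(-23) = ((4 + 45*0)*23)*(-23) = ((4 + 0)*23)*(-23) = (4*23)*(-23) = 92*(-23) = -2116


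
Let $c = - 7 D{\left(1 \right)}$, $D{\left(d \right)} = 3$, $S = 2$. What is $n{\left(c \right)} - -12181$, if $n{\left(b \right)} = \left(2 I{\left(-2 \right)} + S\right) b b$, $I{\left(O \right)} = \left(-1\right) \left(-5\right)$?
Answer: $17473$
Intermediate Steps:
$I{\left(O \right)} = 5$
$c = -21$ ($c = \left(-7\right) 3 = -21$)
$n{\left(b \right)} = 12 b^{2}$ ($n{\left(b \right)} = \left(2 \cdot 5 + 2\right) b b = \left(10 + 2\right) b b = 12 b b = 12 b^{2}$)
$n{\left(c \right)} - -12181 = 12 \left(-21\right)^{2} - -12181 = 12 \cdot 441 + 12181 = 5292 + 12181 = 17473$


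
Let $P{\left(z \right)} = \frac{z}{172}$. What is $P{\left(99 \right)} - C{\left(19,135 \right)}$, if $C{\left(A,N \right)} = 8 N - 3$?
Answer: $- \frac{185145}{172} \approx -1076.4$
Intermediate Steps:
$C{\left(A,N \right)} = -3 + 8 N$
$P{\left(z \right)} = \frac{z}{172}$ ($P{\left(z \right)} = z \frac{1}{172} = \frac{z}{172}$)
$P{\left(99 \right)} - C{\left(19,135 \right)} = \frac{1}{172} \cdot 99 - \left(-3 + 8 \cdot 135\right) = \frac{99}{172} - \left(-3 + 1080\right) = \frac{99}{172} - 1077 = - \frac{185145}{172}$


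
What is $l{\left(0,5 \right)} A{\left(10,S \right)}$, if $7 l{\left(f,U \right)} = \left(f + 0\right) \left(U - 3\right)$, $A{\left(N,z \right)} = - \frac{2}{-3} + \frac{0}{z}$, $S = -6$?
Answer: $0$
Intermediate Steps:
$A{\left(N,z \right)} = \frac{2}{3}$ ($A{\left(N,z \right)} = \left(-2\right) \left(- \frac{1}{3}\right) + 0 = \frac{2}{3} + 0 = \frac{2}{3}$)
$l{\left(f,U \right)} = \frac{f \left(-3 + U\right)}{7}$ ($l{\left(f,U \right)} = \frac{\left(f + 0\right) \left(U - 3\right)}{7} = \frac{f \left(-3 + U\right)}{7}$)
$l{\left(0,5 \right)} A{\left(10,S \right)} = \frac{1}{7} \cdot 0 \left(-3 + 5\right) \frac{2}{3} = \frac{1}{7} \cdot 0 \cdot 2 \cdot \frac{2}{3} = 0 \cdot \frac{2}{3} = 0$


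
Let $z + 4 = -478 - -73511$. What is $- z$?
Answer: $-73029$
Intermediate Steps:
$z = 73029$ ($z = -4 - -73033 = -4 + \left(-478 + 73511\right) = -4 + 73033 = 73029$)
$- z = \left(-1\right) 73029 = -73029$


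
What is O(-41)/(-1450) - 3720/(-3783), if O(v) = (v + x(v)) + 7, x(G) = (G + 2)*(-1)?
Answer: 358339/365690 ≈ 0.97990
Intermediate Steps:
x(G) = -2 - G (x(G) = (2 + G)*(-1) = -2 - G)
O(v) = 5 (O(v) = (v + (-2 - v)) + 7 = -2 + 7 = 5)
O(-41)/(-1450) - 3720/(-3783) = 5/(-1450) - 3720/(-3783) = 5*(-1/1450) - 3720*(-1/3783) = -1/290 + 1240/1261 = 358339/365690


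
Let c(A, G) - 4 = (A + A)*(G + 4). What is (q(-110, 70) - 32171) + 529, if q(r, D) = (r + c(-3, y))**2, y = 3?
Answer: -9738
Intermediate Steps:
c(A, G) = 4 + 2*A*(4 + G) (c(A, G) = 4 + (A + A)*(G + 4) = 4 + (2*A)*(4 + G) = 4 + 2*A*(4 + G))
q(r, D) = (-38 + r)**2 (q(r, D) = (r + (4 + 8*(-3) + 2*(-3)*3))**2 = (r + (4 - 24 - 18))**2 = (r - 38)**2 = (-38 + r)**2)
(q(-110, 70) - 32171) + 529 = ((-38 - 110)**2 - 32171) + 529 = ((-148)**2 - 32171) + 529 = (21904 - 32171) + 529 = -10267 + 529 = -9738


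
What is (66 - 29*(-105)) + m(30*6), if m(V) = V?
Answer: 3291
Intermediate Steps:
(66 - 29*(-105)) + m(30*6) = (66 - 29*(-105)) + 30*6 = (66 + 3045) + 180 = 3111 + 180 = 3291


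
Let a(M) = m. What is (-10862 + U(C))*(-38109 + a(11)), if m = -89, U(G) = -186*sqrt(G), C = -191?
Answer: 414906676 + 7104828*I*sqrt(191) ≈ 4.1491e+8 + 9.8191e+7*I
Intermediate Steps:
a(M) = -89
(-10862 + U(C))*(-38109 + a(11)) = (-10862 - 186*I*sqrt(191))*(-38109 - 89) = (-10862 - 186*I*sqrt(191))*(-38198) = 414906676 + 7104828*I*sqrt(191)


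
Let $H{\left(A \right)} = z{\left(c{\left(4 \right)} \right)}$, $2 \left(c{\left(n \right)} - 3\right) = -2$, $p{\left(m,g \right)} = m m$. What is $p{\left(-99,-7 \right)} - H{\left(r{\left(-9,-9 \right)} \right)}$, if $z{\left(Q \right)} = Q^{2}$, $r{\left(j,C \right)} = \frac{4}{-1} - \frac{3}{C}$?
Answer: $9797$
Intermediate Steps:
$p{\left(m,g \right)} = m^{2}$
$r{\left(j,C \right)} = -4 - \frac{3}{C}$ ($r{\left(j,C \right)} = 4 \left(-1\right) - \frac{3}{C} = -4 - \frac{3}{C}$)
$c{\left(n \right)} = 2$ ($c{\left(n \right)} = 3 + \frac{1}{2} \left(-2\right) = 3 - 1 = 2$)
$H{\left(A \right)} = 4$ ($H{\left(A \right)} = 2^{2} = 4$)
$p{\left(-99,-7 \right)} - H{\left(r{\left(-9,-9 \right)} \right)} = \left(-99\right)^{2} - 4 = 9801 - 4 = 9797$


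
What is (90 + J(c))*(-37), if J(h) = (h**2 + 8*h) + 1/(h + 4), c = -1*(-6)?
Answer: -64417/10 ≈ -6441.7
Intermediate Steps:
c = 6
J(h) = h**2 + 1/(4 + h) + 8*h (J(h) = (h**2 + 8*h) + 1/(4 + h) = h**2 + 1/(4 + h) + 8*h)
(90 + J(c))*(-37) = (90 + (1 + 6**3 + 12*6**2 + 32*6)/(4 + 6))*(-37) = (90 + (1 + 216 + 12*36 + 192)/10)*(-37) = (90 + (1 + 216 + 432 + 192)/10)*(-37) = (90 + (1/10)*841)*(-37) = (90 + 841/10)*(-37) = (1741/10)*(-37) = -64417/10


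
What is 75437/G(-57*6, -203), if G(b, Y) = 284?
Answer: 75437/284 ≈ 265.62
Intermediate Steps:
75437/G(-57*6, -203) = 75437/284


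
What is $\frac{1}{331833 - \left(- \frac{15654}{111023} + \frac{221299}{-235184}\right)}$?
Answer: $\frac{26110833232}{8664464374723469} \approx 3.0136 \cdot 10^{-6}$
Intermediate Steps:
$\frac{1}{331833 - \left(- \frac{15654}{111023} + \frac{221299}{-235184}\right)} = \frac{1}{331833 - \left(\left(-15654\right) \frac{1}{111023} + 221299 \left(- \frac{1}{235184}\right)\right)} = \frac{1}{331833 - \left(- \frac{15654}{111023} - \frac{221299}{235184}\right)} = \frac{1}{331833 - - \frac{28250849213}{26110833232}} = \frac{1}{331833 + \frac{28250849213}{26110833232}} = \frac{1}{\frac{8664464374723469}{26110833232}} = \frac{26110833232}{8664464374723469}$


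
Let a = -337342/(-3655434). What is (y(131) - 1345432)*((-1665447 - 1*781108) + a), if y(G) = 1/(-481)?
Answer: 2893814898288967165352/879131877 ≈ 3.2917e+12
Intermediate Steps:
y(G) = -1/481
a = 168671/1827717 (a = -337342*(-1/3655434) = 168671/1827717 ≈ 0.092285)
(y(131) - 1345432)*((-1665447 - 1*781108) + a) = (-1/481 - 1345432)*((-1665447 - 1*781108) + 168671/1827717) = -647152793*((-1665447 - 781108) + 168671/1827717)/481 = -647152793*(-2446555 + 168671/1827717)/481 = -647152793/481*(-4471609996264/1827717) = 2893814898288967165352/879131877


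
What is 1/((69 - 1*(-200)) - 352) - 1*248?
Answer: -20585/83 ≈ -248.01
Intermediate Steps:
1/((69 - 1*(-200)) - 352) - 1*248 = 1/((69 + 200) - 352) - 248 = 1/(269 - 352) - 248 = 1/(-83) - 248 = -1/83 - 248 = -20585/83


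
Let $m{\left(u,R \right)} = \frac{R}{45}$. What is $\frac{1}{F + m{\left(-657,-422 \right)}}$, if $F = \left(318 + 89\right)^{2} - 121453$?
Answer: $\frac{45}{1988398} \approx 2.2631 \cdot 10^{-5}$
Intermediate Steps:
$m{\left(u,R \right)} = \frac{R}{45}$ ($m{\left(u,R \right)} = R \frac{1}{45} = \frac{R}{45}$)
$F = 44196$ ($F = 407^{2} - 121453 = 165649 - 121453 = 44196$)
$\frac{1}{F + m{\left(-657,-422 \right)}} = \frac{1}{44196 + \frac{1}{45} \left(-422\right)} = \frac{1}{44196 - \frac{422}{45}} = \frac{1}{\frac{1988398}{45}} = \frac{45}{1988398}$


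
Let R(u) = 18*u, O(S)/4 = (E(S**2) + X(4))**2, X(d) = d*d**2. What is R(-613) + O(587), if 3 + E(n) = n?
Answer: 475079336566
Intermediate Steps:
X(d) = d**3
E(n) = -3 + n
O(S) = 4*(61 + S**2)**2 (O(S) = 4*((-3 + S**2) + 4**3)**2 = 4*((-3 + S**2) + 64)**2 = 4*(61 + S**2)**2)
R(-613) + O(587) = 18*(-613) + 4*(61 + 587**2)**2 = -11034 + 4*(61 + 344569)**2 = -11034 + 4*344630**2 = -11034 + 4*118769836900 = -11034 + 475079347600 = 475079336566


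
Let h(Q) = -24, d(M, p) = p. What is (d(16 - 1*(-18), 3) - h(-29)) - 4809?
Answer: -4782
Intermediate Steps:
(d(16 - 1*(-18), 3) - h(-29)) - 4809 = (3 - 1*(-24)) - 4809 = (3 + 24) - 4809 = 27 - 4809 = -4782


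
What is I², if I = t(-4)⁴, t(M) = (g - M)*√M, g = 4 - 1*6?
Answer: 65536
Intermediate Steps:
g = -2 (g = 4 - 6 = -2)
t(M) = √M*(-2 - M) (t(M) = (-2 - M)*√M = √M*(-2 - M))
I = 256 (I = (√(-4)*(-2 - 1*(-4)))⁴ = ((2*I)*(-2 + 4))⁴ = ((2*I)*2)⁴ = (4*I)⁴ = 256)
I² = 256² = 65536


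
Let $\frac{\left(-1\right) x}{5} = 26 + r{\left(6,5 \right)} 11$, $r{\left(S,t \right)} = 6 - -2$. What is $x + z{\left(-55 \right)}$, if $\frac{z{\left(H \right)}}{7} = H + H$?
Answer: $-1340$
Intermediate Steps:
$r{\left(S,t \right)} = 8$ ($r{\left(S,t \right)} = 6 + 2 = 8$)
$z{\left(H \right)} = 14 H$ ($z{\left(H \right)} = 7 \left(H + H\right) = 7 \cdot 2 H = 14 H$)
$x = -570$ ($x = - 5 \left(26 + 8 \cdot 11\right) = - 5 \left(26 + 88\right) = \left(-5\right) 114 = -570$)
$x + z{\left(-55 \right)} = -570 + 14 \left(-55\right) = -570 - 770 = -1340$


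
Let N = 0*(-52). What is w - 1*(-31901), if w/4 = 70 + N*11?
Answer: 32181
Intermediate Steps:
N = 0
w = 280 (w = 4*(70 + 0*11) = 4*(70 + 0) = 4*70 = 280)
w - 1*(-31901) = 280 - 1*(-31901) = 280 + 31901 = 32181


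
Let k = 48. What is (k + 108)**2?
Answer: 24336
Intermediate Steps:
(k + 108)**2 = (48 + 108)**2 = 156**2 = 24336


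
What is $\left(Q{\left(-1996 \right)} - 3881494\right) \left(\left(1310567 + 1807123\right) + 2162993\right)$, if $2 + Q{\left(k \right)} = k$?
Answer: $-20507490185036$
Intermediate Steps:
$Q{\left(k \right)} = -2 + k$
$\left(Q{\left(-1996 \right)} - 3881494\right) \left(\left(1310567 + 1807123\right) + 2162993\right) = \left(\left(-2 - 1996\right) - 3881494\right) \left(\left(1310567 + 1807123\right) + 2162993\right) = \left(-1998 - 3881494\right) \left(3117690 + 2162993\right) = \left(-3883492\right) 5280683 = -20507490185036$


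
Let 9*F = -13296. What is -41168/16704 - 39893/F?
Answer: 28385335/1156752 ≈ 24.539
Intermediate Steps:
F = -4432/3 (F = (1/9)*(-13296) = -4432/3 ≈ -1477.3)
-41168/16704 - 39893/F = -41168/16704 - 39893/(-4432/3) = -41168*1/16704 - 39893*(-3/4432) = -2573/1044 + 119679/4432 = 28385335/1156752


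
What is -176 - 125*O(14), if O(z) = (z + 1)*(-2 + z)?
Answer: -22676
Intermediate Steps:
O(z) = (1 + z)*(-2 + z)
-176 - 125*O(14) = -176 - 125*(-2 + 14² - 1*14) = -176 - 125*(-2 + 196 - 14) = -176 - 125*180 = -176 - 22500 = -22676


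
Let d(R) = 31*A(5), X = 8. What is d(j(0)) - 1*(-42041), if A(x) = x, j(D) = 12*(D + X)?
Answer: 42196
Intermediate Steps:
j(D) = 96 + 12*D (j(D) = 12*(D + 8) = 12*(8 + D) = 96 + 12*D)
d(R) = 155 (d(R) = 31*5 = 155)
d(j(0)) - 1*(-42041) = 155 - 1*(-42041) = 155 + 42041 = 42196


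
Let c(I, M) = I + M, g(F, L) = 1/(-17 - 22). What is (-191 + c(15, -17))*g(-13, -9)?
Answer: 193/39 ≈ 4.9487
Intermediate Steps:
g(F, L) = -1/39 (g(F, L) = 1/(-39) = -1/39)
(-191 + c(15, -17))*g(-13, -9) = (-191 + (15 - 17))*(-1/39) = (-191 - 2)*(-1/39) = -193*(-1/39) = 193/39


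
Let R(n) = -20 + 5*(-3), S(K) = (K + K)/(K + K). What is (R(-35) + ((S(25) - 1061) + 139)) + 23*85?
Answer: 999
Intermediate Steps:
S(K) = 1 (S(K) = (2*K)/((2*K)) = (2*K)*(1/(2*K)) = 1)
R(n) = -35 (R(n) = -20 - 15 = -35)
(R(-35) + ((S(25) - 1061) + 139)) + 23*85 = (-35 + ((1 - 1061) + 139)) + 23*85 = (-35 + (-1060 + 139)) + 1955 = (-35 - 921) + 1955 = -956 + 1955 = 999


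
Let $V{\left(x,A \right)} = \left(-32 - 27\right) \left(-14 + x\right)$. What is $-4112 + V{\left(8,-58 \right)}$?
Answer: $-3758$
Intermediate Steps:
$V{\left(x,A \right)} = 826 - 59 x$ ($V{\left(x,A \right)} = - 59 \left(-14 + x\right) = 826 - 59 x$)
$-4112 + V{\left(8,-58 \right)} = -4112 + \left(826 - 472\right) = -4112 + 354 = -3758$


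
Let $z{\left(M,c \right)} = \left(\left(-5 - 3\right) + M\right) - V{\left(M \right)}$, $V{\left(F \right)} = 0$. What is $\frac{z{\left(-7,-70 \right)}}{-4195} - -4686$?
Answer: $\frac{3931557}{839} \approx 4686.0$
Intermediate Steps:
$z{\left(M,c \right)} = -8 + M$ ($z{\left(M,c \right)} = \left(\left(-5 - 3\right) + M\right) - 0 = \left(-8 + M\right) + 0 = -8 + M$)
$\frac{z{\left(-7,-70 \right)}}{-4195} - -4686 = \frac{-8 - 7}{-4195} - -4686 = \left(-15\right) \left(- \frac{1}{4195}\right) + 4686 = \frac{3}{839} + 4686 = \frac{3931557}{839}$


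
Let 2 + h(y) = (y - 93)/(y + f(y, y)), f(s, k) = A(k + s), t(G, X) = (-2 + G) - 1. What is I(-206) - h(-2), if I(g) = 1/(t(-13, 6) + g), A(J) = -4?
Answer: -512/37 ≈ -13.838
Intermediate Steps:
t(G, X) = -3 + G
f(s, k) = -4
I(g) = 1/(-16 + g) (I(g) = 1/((-3 - 13) + g) = 1/(-16 + g))
h(y) = -2 + (-93 + y)/(-4 + y) (h(y) = -2 + (y - 93)/(y - 4) = -2 + (-93 + y)/(-4 + y))
I(-206) - h(-2) = 1/(-16 - 206) - (-85 - 1*(-2))/(-4 - 2) = 1/(-222) - (-85 + 2)/(-6) = -1/222 - (-1)*(-83)/6 = -1/222 - 1*83/6 = -1/222 - 83/6 = -512/37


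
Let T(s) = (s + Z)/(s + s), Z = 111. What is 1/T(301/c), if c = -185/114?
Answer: 22876/4593 ≈ 4.9806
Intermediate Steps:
c = -185/114 (c = -185*1/114 = -185/114 ≈ -1.6228)
T(s) = (111 + s)/(2*s) (T(s) = (s + 111)/(s + s) = (111 + s)/((2*s)) = (111 + s)*(1/(2*s)) = (111 + s)/(2*s))
1/T(301/c) = 1/((111 + 301/(-185/114))/(2*((301/(-185/114))))) = 1/((111 + 301*(-114/185))/(2*((301*(-114/185))))) = 1/((111 - 34314/185)/(2*(-34314/185))) = 1/((1/2)*(-185/34314)*(-13779/185)) = 1/(4593/22876) = 22876/4593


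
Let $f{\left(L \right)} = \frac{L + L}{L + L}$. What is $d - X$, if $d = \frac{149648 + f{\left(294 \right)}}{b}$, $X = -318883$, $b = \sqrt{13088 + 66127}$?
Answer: $318883 + \frac{49883 \sqrt{79215}}{26405} \approx 3.1941 \cdot 10^{5}$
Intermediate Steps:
$f{\left(L \right)} = 1$ ($f{\left(L \right)} = \frac{2 L}{2 L} = 2 L \frac{1}{2 L} = 1$)
$b = \sqrt{79215} \approx 281.45$
$d = \frac{49883 \sqrt{79215}}{26405}$ ($d = \frac{149648 + 1}{\sqrt{79215}} = 149649 \frac{\sqrt{79215}}{79215} = \frac{49883 \sqrt{79215}}{26405} \approx 531.7$)
$d - X = \frac{49883 \sqrt{79215}}{26405} - -318883 = \frac{49883 \sqrt{79215}}{26405} + 318883 = 318883 + \frac{49883 \sqrt{79215}}{26405}$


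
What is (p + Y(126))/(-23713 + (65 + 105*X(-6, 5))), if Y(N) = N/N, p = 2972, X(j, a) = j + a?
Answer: -2973/23753 ≈ -0.12516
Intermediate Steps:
X(j, a) = a + j
Y(N) = 1
(p + Y(126))/(-23713 + (65 + 105*X(-6, 5))) = (2972 + 1)/(-23713 + (65 + 105*(5 - 6))) = 2973/(-23713 + (65 + 105*(-1))) = 2973/(-23713 + (65 - 105)) = 2973/(-23713 - 40) = 2973/(-23753) = 2973*(-1/23753) = -2973/23753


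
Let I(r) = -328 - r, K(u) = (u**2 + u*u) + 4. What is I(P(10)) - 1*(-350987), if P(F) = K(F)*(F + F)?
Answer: 346579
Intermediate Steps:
K(u) = 4 + 2*u**2 (K(u) = (u**2 + u**2) + 4 = 2*u**2 + 4 = 4 + 2*u**2)
P(F) = 2*F*(4 + 2*F**2) (P(F) = (4 + 2*F**2)*(F + F) = (4 + 2*F**2)*(2*F) = 2*F*(4 + 2*F**2))
I(P(10)) - 1*(-350987) = (-328 - 4*10*(2 + 10**2)) - 1*(-350987) = (-328 - 4*10*(2 + 100)) + 350987 = (-328 - 4*10*102) + 350987 = (-328 - 1*4080) + 350987 = (-328 - 4080) + 350987 = -4408 + 350987 = 346579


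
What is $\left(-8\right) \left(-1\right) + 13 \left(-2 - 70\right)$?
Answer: $-928$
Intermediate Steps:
$\left(-8\right) \left(-1\right) + 13 \left(-2 - 70\right) = 8 + 13 \left(-72\right) = 8 - 936 = -928$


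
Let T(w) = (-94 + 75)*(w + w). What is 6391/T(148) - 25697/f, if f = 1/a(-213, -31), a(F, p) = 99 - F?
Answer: -45090223927/5624 ≈ -8.0175e+6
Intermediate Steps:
f = 1/312 (f = 1/(99 - 1*(-213)) = 1/(99 + 213) = 1/312 ≈ 0.0032051)
T(w) = -38*w
6391/T(148) - 25697/f = 6391/((-38*148)) - 25697/1/312 = 6391/(-5624) - 25697*312 = 6391*(-1/5624) - 8017464 = -6391/5624 - 8017464 = -45090223927/5624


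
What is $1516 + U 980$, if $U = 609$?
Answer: $598336$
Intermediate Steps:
$1516 + U 980 = 1516 + 609 \cdot 980 = 1516 + 596820 = 598336$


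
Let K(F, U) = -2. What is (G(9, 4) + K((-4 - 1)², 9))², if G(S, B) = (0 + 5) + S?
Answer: 144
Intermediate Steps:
G(S, B) = 5 + S
(G(9, 4) + K((-4 - 1)², 9))² = ((5 + 9) - 2)² = (14 - 2)² = 12² = 144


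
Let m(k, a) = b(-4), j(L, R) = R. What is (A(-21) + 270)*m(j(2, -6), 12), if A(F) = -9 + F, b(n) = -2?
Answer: -480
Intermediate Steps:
m(k, a) = -2
(A(-21) + 270)*m(j(2, -6), 12) = ((-9 - 21) + 270)*(-2) = (-30 + 270)*(-2) = 240*(-2) = -480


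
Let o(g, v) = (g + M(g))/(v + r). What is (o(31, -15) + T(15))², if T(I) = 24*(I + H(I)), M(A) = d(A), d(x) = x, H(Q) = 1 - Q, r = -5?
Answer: 43681/100 ≈ 436.81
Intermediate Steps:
M(A) = A
o(g, v) = 2*g/(-5 + v) (o(g, v) = (g + g)/(v - 5) = (2*g)/(-5 + v) = 2*g/(-5 + v))
T(I) = 24 (T(I) = 24*(I + (1 - I)) = 24*1 = 24)
(o(31, -15) + T(15))² = (2*31/(-5 - 15) + 24)² = (2*31/(-20) + 24)² = (2*31*(-1/20) + 24)² = (-31/10 + 24)² = (209/10)² = 43681/100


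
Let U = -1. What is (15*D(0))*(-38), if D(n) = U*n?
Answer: 0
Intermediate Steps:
D(n) = -n
(15*D(0))*(-38) = (15*(-1*0))*(-38) = (15*0)*(-38) = 0*(-38) = 0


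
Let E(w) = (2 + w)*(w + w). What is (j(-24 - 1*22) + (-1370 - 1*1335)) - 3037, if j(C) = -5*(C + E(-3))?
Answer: -5542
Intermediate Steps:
E(w) = 2*w*(2 + w) (E(w) = (2 + w)*(2*w) = 2*w*(2 + w))
j(C) = -30 - 5*C (j(C) = -5*(C + 2*(-3)*(2 - 3)) = -5*(C + 2*(-3)*(-1)) = -5*(C + 6) = -5*(6 + C) = -30 - 5*C)
(j(-24 - 1*22) + (-1370 - 1*1335)) - 3037 = ((-30 - 5*(-24 - 1*22)) + (-1370 - 1*1335)) - 3037 = ((-30 - 5*(-24 - 22)) + (-1370 - 1335)) - 3037 = ((-30 - 5*(-46)) - 2705) - 3037 = ((-30 + 230) - 2705) - 3037 = (200 - 2705) - 3037 = -2505 - 3037 = -5542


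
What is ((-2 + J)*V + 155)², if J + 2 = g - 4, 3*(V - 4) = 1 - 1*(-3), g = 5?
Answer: 19321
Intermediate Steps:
V = 16/3 (V = 4 + (1 - 1*(-3))/3 = 4 + (1 + 3)/3 = 4 + (⅓)*4 = 4 + 4/3 = 16/3 ≈ 5.3333)
J = -1 (J = -2 + (5 - 4) = -2 + 1 = -1)
((-2 + J)*V + 155)² = ((-2 - 1)*(16/3) + 155)² = (-3*16/3 + 155)² = (-16 + 155)² = 139² = 19321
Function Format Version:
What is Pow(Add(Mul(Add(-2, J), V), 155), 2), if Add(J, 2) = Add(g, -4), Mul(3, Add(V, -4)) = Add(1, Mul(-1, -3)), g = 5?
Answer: 19321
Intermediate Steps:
V = Rational(16, 3) (V = Add(4, Mul(Rational(1, 3), Add(1, Mul(-1, -3)))) = Add(4, Mul(Rational(1, 3), Add(1, 3))) = Add(4, Mul(Rational(1, 3), 4)) = Add(4, Rational(4, 3)) = Rational(16, 3) ≈ 5.3333)
J = -1 (J = Add(-2, Add(5, -4)) = Add(-2, 1) = -1)
Pow(Add(Mul(Add(-2, J), V), 155), 2) = Pow(Add(Mul(Add(-2, -1), Rational(16, 3)), 155), 2) = Pow(Add(Mul(-3, Rational(16, 3)), 155), 2) = Pow(Add(-16, 155), 2) = Pow(139, 2) = 19321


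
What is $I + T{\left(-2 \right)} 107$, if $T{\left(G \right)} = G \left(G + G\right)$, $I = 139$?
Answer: $995$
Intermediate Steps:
$T{\left(G \right)} = 2 G^{2}$ ($T{\left(G \right)} = G 2 G = 2 G^{2}$)
$I + T{\left(-2 \right)} 107 = 139 + 2 \left(-2\right)^{2} \cdot 107 = 139 + 2 \cdot 4 \cdot 107 = 139 + 8 \cdot 107 = 139 + 856 = 995$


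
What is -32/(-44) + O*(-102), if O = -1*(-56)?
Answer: -62824/11 ≈ -5711.3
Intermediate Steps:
O = 56
-32/(-44) + O*(-102) = -32/(-44) + 56*(-102) = -32*(-1/44) - 5712 = 8/11 - 5712 = -62824/11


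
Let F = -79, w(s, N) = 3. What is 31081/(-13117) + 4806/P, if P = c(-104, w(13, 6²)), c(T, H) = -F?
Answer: 60584903/1036243 ≈ 58.466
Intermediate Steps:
c(T, H) = 79 (c(T, H) = -1*(-79) = 79)
P = 79
31081/(-13117) + 4806/P = 31081/(-13117) + 4806/79 = 31081*(-1/13117) + 4806*(1/79) = -31081/13117 + 4806/79 = 60584903/1036243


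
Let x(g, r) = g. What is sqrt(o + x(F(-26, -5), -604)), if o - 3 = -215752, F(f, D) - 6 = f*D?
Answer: 3*I*sqrt(23957) ≈ 464.34*I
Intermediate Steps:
F(f, D) = 6 + D*f (F(f, D) = 6 + f*D = 6 + D*f)
o = -215749 (o = 3 - 215752 = -215749)
sqrt(o + x(F(-26, -5), -604)) = sqrt(-215749 + (6 - 5*(-26))) = sqrt(-215749 + (6 + 130)) = sqrt(-215749 + 136) = sqrt(-215613) = 3*I*sqrt(23957)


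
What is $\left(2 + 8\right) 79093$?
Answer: $790930$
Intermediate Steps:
$\left(2 + 8\right) 79093 = 10 \cdot 79093 = 790930$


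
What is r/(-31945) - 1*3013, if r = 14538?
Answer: -96264823/31945 ≈ -3013.5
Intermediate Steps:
r/(-31945) - 1*3013 = 14538/(-31945) - 1*3013 = 14538*(-1/31945) - 3013 = -14538/31945 - 3013 = -96264823/31945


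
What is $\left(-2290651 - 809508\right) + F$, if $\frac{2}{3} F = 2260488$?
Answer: $290573$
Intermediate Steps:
$F = 3390732$ ($F = \frac{3}{2} \cdot 2260488 = 3390732$)
$\left(-2290651 - 809508\right) + F = \left(-2290651 - 809508\right) + 3390732 = -3100159 + 3390732 = 290573$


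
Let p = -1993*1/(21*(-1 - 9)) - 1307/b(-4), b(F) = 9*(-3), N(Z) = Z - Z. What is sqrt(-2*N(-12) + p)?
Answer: sqrt(22979670)/630 ≈ 7.6091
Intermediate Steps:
N(Z) = 0
b(F) = -27
p = 109427/1890 (p = -1993*1/(21*(-1 - 9)) - 1307/(-27) = -1993/(21*(-10)) - 1307*(-1/27) = -1993/(-210) + 1307/27 = -1993*(-1/210) + 1307/27 = 1993/210 + 1307/27 = 109427/1890 ≈ 57.898)
sqrt(-2*N(-12) + p) = sqrt(-2*0 + 109427/1890) = sqrt(0 + 109427/1890) = sqrt(109427/1890) = sqrt(22979670)/630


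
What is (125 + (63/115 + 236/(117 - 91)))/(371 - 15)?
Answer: 50316/133055 ≈ 0.37816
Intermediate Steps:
(125 + (63/115 + 236/(117 - 91)))/(371 - 15) = (125 + (63*(1/115) + 236/26))/356 = (125 + (63/115 + 236*(1/26)))*(1/356) = (125 + (63/115 + 118/13))*(1/356) = (125 + 14389/1495)*(1/356) = (201264/1495)*(1/356) = 50316/133055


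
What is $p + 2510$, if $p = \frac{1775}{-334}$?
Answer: $\frac{836565}{334} \approx 2504.7$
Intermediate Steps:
$p = - \frac{1775}{334}$ ($p = 1775 \left(- \frac{1}{334}\right) = - \frac{1775}{334} \approx -5.3144$)
$p + 2510 = - \frac{1775}{334} + 2510 = \frac{836565}{334}$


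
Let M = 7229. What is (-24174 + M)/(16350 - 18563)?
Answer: 16945/2213 ≈ 7.6570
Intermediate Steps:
(-24174 + M)/(16350 - 18563) = (-24174 + 7229)/(16350 - 18563) = -16945/(-2213) = -16945*(-1/2213) = 16945/2213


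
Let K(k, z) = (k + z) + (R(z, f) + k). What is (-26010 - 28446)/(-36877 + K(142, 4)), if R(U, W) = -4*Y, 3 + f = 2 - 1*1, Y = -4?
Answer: 18152/12191 ≈ 1.4890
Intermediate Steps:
f = -2 (f = -3 + (2 - 1*1) = -3 + (2 - 1) = -3 + 1 = -2)
R(U, W) = 16 (R(U, W) = -4*(-4) = 16)
K(k, z) = 16 + z + 2*k (K(k, z) = (k + z) + (16 + k) = 16 + z + 2*k)
(-26010 - 28446)/(-36877 + K(142, 4)) = (-26010 - 28446)/(-36877 + (16 + 4 + 2*142)) = -54456/(-36877 + (16 + 4 + 284)) = -54456/(-36877 + 304) = -54456/(-36573) = -54456*(-1/36573) = 18152/12191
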